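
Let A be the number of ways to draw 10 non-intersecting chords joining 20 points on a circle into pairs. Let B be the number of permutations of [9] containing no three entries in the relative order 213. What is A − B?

11934

Non-crossing perfect matchings of 2n points on a circle are counted by C_n; with 20 points, n = 10. So A = C_10 = 16796.
Permutations of [n] avoiding any single length-3 pattern are counted by C_n; here n = 9. So B = C_9 = 4862.
A − B = 16796 − 4862 = 11934.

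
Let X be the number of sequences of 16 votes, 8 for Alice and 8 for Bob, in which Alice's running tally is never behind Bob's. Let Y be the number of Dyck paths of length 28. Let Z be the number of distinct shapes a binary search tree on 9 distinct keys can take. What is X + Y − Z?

2671008

Ballot sequences with n votes each where one side never trails are Dyck words, counted by C_n; here n = 8. So X = C_8 = 1430.
Dyck paths of semilength n (length 2n) are counted by C_n; here n = 14. So Y = C_14 = 2674440.
Rooted binary trees with 9 nodes (each child slot possibly empty) number C_9. So Z = C_9 = 4862.
X + Y − Z = 1430 + 2674440 − 4862 = 2671008.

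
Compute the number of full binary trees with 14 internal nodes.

The number of full binary trees on 14 internal nodes is the Catalan number C_14.
C_14 = C(28,14)/15 = 40116600/15 = 2674440.

2674440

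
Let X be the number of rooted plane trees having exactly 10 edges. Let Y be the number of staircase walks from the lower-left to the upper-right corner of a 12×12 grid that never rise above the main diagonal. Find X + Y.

224808

A rooted plane tree with 10 edges has 11 nodes, and the count is C_10. So X = C_10 = 16796.
Monotone paths in an n×n grid that stay weakly below the diagonal are counted by C_n; here n = 12. So Y = C_12 = 208012.
X + Y = 16796 + 208012 = 224808.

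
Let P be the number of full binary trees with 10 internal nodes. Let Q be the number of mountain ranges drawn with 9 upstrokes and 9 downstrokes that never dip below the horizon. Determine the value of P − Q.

Full binary trees with n internal nodes are counted by C_n; here n = 10. So P = C_10 = 16796.
Dyck paths of semilength n (length 2n) are counted by C_n; here n = 9. So Q = C_9 = 4862.
P − Q = 16796 − 4862 = 11934.

11934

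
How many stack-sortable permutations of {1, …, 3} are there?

5

By Knuth's characterisation, the stack-sortable permutations of length 3 are the 231-avoiders, numbering C_3.
C_3 = C(6,3)/4 = 20/4 = 5.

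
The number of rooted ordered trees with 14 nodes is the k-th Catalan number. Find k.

13

Rooted ordered (plane) trees on m nodes have m−1 edges and are counted by C_{m−1}; m = 14 gives C_13.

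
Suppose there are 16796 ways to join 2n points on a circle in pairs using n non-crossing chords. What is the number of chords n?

Non-crossing pairings of 2n points on a circle are counted by C_n, and C_10 = 16796.

10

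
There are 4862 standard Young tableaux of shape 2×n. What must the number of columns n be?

Standard Young tableaux of shape 2×n are counted by C_n. The Catalan number equal to 4862 is C_9.

9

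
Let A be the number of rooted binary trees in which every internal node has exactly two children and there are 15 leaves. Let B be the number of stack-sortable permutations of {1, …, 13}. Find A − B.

1931540

Full binary trees with 15 leaves have 15−1 = 14 internal nodes, so there are C_14 of them. So A = C_14 = 2674440.
By Knuth's characterisation, the stack-sortable permutations of length 13 are the 231-avoiders, numbering C_13. So B = C_13 = 742900.
A − B = 2674440 − 742900 = 1931540.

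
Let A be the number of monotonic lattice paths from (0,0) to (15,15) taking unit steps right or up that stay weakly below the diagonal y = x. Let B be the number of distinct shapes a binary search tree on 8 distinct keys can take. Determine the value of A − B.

Monotone paths in an n×n grid that stay weakly below the diagonal are counted by C_n; here n = 15. So A = C_15 = 9694845.
There are C_n binary search tree shapes on n keys; with n = 8 that is C_8. So B = C_8 = 1430.
A − B = 9694845 − 1430 = 9693415.

9693415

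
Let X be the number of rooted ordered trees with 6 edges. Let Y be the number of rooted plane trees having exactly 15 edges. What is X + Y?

A rooted plane tree with 6 edges has 7 nodes, and the count is C_6. So X = C_6 = 132.
A rooted plane tree with 15 edges has 16 nodes, and the count is C_15. So Y = C_15 = 9694845.
X + Y = 132 + 9694845 = 9694977.

9694977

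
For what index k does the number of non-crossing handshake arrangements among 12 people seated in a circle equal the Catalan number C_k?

Non-crossing handshake pairings of 2n people are counted by C_n; 12 people gives n = 6.

6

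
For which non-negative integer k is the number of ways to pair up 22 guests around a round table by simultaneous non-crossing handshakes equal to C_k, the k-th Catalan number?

11

With 22 = 2·11 people, non-crossing handshake pairings are non-crossing perfect matchings on a circle, counted by C_11.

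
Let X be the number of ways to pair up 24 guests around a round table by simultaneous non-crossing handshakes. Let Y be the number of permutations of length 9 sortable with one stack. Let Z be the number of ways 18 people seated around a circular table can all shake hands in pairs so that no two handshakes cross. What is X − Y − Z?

Non-crossing handshake pairings of 2n people are counted by C_n; 24 people gives n = 12. So X = C_12 = 208012.
By Knuth's characterisation, the stack-sortable permutations of length 9 are the 231-avoiders, numbering C_9. So Y = C_9 = 4862.
Non-crossing handshake pairings of 2n people are counted by C_n; 18 people gives n = 9. So Z = C_9 = 4862.
X − Y − Z = 208012 − 4862 − 4862 = 198288.

198288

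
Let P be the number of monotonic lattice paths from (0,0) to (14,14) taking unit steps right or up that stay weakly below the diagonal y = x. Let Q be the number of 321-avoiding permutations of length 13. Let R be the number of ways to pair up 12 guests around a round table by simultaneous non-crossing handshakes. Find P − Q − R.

1931408

Sub-diagonal monotone paths from (0,0) to (14,14) biject with Dyck paths of semilength 14, giving C_14. So P = C_14 = 2674440.
Permutations of [n] avoiding any single length-3 pattern are counted by C_n; here n = 13. So Q = C_13 = 742900.
With 12 = 2·6 people, non-crossing handshake pairings are non-crossing perfect matchings on a circle, counted by C_6. So R = C_6 = 132.
P − Q − R = 2674440 − 742900 − 132 = 1931408.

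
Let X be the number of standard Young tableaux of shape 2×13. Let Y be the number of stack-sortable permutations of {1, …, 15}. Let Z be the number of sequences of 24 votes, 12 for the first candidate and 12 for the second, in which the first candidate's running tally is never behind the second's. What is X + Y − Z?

10229733

Standard Young tableaux of shape 2×n are counted by C_n; here n = 13. So X = C_13 = 742900.
Stack-sortable permutations are exactly the 231-avoiding ones, counted by C_n; here n = 15. So Y = C_15 = 9694845.
Ballot sequences with n votes each where one side never trails are Dyck words, counted by C_n; here n = 12. So Z = C_12 = 208012.
X + Y − Z = 742900 + 9694845 − 208012 = 10229733.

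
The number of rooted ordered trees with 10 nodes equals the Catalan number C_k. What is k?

A rooted plane tree on 10 nodes has 9 edges, and such trees are counted by C_9.

9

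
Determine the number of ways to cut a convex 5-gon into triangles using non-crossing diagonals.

5

The number of triangulations of a 5-gon is the Catalan number C_3 (index = sides − 2).
C_3 = 5.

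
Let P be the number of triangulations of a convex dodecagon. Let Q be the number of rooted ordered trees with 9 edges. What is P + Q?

The number of triangulations of a 12-gon is the Catalan number C_10 (index = sides − 2). So P = C_10 = 16796.
Rooted ordered trees with n edges are counted by C_n; here n = 9. So Q = C_9 = 4862.
P + Q = 16796 + 4862 = 21658.

21658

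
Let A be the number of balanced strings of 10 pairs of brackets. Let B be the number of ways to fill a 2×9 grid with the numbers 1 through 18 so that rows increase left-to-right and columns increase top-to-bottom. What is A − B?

11934

Balanced strings of n pairs of brackets are counted by C_n; here n = 10. So A = C_10 = 16796.
Standard Young tableaux of shape 2×n are counted by C_n; here n = 9. So B = C_9 = 4862.
A − B = 16796 − 4862 = 11934.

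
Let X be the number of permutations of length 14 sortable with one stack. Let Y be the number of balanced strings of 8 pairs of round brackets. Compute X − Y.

By Knuth's characterisation, the stack-sortable permutations of length 14 are the 231-avoiders, numbering C_14. So X = C_14 = 2674440.
A balanced arrangement of 8 bracket pairs is a Dyck word of semilength 8, so the count is C_8. So Y = C_8 = 1430.
X − Y = 2674440 − 1430 = 2673010.

2673010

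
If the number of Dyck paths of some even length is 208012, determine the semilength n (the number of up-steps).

12

Dyck paths of semilength n are counted by C_n; 208012 = C_12.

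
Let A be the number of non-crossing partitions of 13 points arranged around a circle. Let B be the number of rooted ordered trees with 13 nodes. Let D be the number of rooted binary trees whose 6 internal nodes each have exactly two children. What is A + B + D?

The non-crossing partitions of [13] form a lattice of size C_13. So A = C_13 = 742900.
Rooted ordered (plane) trees on m nodes have m−1 edges and are counted by C_{m−1}; m = 13 gives C_12. So B = C_12 = 208012.
The number of full binary trees on 6 internal nodes is the Catalan number C_6. So D = C_6 = 132.
A + B + D = 742900 + 208012 + 132 = 951044.

951044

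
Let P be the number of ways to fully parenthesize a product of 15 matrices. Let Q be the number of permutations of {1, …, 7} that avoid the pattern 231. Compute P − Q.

2674011

Ways to associate a product of 15 factors correspond to binary trees on 15 leaves, so the count is C_14. So P = C_14 = 2674440.
Permutations of [n] avoiding any single length-3 pattern are counted by C_n; here n = 7. So Q = C_7 = 429.
P − Q = 2674440 − 429 = 2674011.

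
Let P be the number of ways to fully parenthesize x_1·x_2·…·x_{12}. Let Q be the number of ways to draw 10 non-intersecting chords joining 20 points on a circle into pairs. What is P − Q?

Bracketing 12 factors into binary products is counted by C_{12−1} = C_11. So P = C_11 = 58786.
Pairing 20 circle points by 10 non-crossing chords gives C_10 matchings. So Q = C_10 = 16796.
P − Q = 58786 − 16796 = 41990.

41990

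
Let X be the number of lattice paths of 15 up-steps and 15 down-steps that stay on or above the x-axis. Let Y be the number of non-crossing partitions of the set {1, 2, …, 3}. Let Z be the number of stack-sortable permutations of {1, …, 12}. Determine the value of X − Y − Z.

9486828

Dyck paths of semilength n (length 2n) are counted by C_n; here n = 15. So X = C_15 = 9694845.
The non-crossing partitions of [3] form a lattice of size C_3. So Y = C_3 = 5.
Stack-sortable permutations are exactly the 231-avoiding ones, counted by C_n; here n = 12. So Z = C_12 = 208012.
X − Y − Z = 9694845 − 5 − 208012 = 9486828.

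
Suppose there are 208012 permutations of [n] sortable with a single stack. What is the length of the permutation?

12

Stack-sortable permutations of [n] are counted by C_n, and C_12 = 208012.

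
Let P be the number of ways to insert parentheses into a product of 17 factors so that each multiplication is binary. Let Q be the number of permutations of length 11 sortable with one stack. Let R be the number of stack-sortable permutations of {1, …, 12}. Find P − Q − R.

35090872

Parenthesizations of m factors correspond to full binary trees with m leaves, counted by C_{m−1}; m = 17 gives C_16. So P = C_16 = 35357670.
By Knuth's characterisation, the stack-sortable permutations of length 11 are the 231-avoiders, numbering C_11. So Q = C_11 = 58786.
Stack-sortable permutations are exactly the 231-avoiding ones, counted by C_n; here n = 12. So R = C_12 = 208012.
P − Q − R = 35357670 − 58786 − 208012 = 35090872.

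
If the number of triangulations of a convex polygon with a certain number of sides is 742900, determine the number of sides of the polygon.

15

Triangulations of a convex m-gon are counted by C_{m−2}, and C_13 = 742900.
So m − 2 = 13, giving m = 15 sides.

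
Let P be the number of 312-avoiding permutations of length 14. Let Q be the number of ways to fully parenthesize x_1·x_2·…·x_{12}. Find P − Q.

Permutations of [n] avoiding any single length-3 pattern are counted by C_n; here n = 14. So P = C_14 = 2674440.
Bracketing 12 factors into binary products is counted by C_{12−1} = C_11. So Q = C_11 = 58786.
P − Q = 2674440 − 58786 = 2615654.

2615654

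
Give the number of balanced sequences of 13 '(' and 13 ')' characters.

742900

Balanced strings of n pairs of brackets are counted by C_n; here n = 13.
C_13 = C_12 · 2(2·12+1)/(12+2) = 208012 · 50/14 = 742900.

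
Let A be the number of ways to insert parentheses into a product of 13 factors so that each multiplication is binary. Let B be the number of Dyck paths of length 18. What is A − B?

203150

Ways to associate a product of 13 factors correspond to binary trees on 13 leaves, so the count is C_12. So A = C_12 = 208012.
Dyck paths of semilength n (length 2n) are counted by C_n; here n = 9. So B = C_9 = 4862.
A − B = 208012 − 4862 = 203150.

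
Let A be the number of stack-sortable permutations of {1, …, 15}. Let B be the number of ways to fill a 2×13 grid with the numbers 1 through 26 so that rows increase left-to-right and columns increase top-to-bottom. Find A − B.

Stack-sortable permutations are exactly the 231-avoiding ones, counted by C_n; here n = 15. So A = C_15 = 9694845.
Standard Young tableaux of shape 2×n are counted by C_n; here n = 13. So B = C_13 = 742900.
A − B = 9694845 − 742900 = 8951945.

8951945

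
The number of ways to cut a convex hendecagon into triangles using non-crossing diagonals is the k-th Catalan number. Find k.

A convex 11-gon is triangulated into 9 triangles, and the number of such triangulations is the Catalan number C_{11−2} = C_9.

9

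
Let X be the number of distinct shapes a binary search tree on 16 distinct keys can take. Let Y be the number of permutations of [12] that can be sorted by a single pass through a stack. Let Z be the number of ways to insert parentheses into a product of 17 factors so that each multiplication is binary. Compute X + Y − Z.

208012

Rooted binary trees with 16 nodes (each child slot possibly empty) number C_16. So X = C_16 = 35357670.
Stack-sortable permutations are exactly the 231-avoiding ones, counted by C_n; here n = 12. So Y = C_12 = 208012.
Parenthesizations of m factors correspond to full binary trees with m leaves, counted by C_{m−1}; m = 17 gives C_16. So Z = C_16 = 35357670.
X + Y − Z = 35357670 + 208012 − 35357670 = 208012.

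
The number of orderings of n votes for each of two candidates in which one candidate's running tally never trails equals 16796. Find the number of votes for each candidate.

10

Such ballot sequences with n votes each are counted by C_n. Since C_10 = 16796, the index is 10.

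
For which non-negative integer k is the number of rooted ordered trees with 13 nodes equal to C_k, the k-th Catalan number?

A rooted plane tree on 13 nodes has 12 edges, and such trees are counted by C_12.

12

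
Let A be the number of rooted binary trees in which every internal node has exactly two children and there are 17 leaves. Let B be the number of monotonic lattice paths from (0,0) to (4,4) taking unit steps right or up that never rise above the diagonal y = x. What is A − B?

A full binary tree with L leaves has L−1 internal nodes and is counted by C_{L−1}; L = 17 gives C_16. So A = C_16 = 35357670.
Monotone paths in an n×n grid that stay weakly below the diagonal are counted by C_n; here n = 4. So B = C_4 = 14.
A − B = 35357670 − 14 = 35357656.

35357656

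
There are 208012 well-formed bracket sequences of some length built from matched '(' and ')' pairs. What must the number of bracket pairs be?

Balanced strings of n bracket-pairs are counted by C_n; 208012 = C_12.

12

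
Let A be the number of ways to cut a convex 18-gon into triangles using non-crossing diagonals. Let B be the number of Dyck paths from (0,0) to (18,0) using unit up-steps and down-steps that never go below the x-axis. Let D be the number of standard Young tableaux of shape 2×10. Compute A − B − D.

35336012

Triangulations of a convex m-gon are counted by C_{m−2}; with m = 18 this is C_16. So A = C_16 = 35357670.
Dyck paths of semilength n (length 2n) are counted by C_n; here n = 9. So B = C_9 = 4862.
Standard Young tableaux of shape 2×n are counted by C_n; here n = 10. So D = C_10 = 16796.
A − B − D = 35357670 − 4862 − 16796 = 35336012.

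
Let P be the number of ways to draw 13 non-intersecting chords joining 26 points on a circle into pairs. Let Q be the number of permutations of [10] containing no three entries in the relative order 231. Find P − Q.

726104

Non-crossing perfect matchings of 2n points on a circle are counted by C_n; with 26 points, n = 13. So P = C_13 = 742900.
Permutations of [n] avoiding any single length-3 pattern are counted by C_n; here n = 10. So Q = C_10 = 16796.
P − Q = 742900 − 16796 = 726104.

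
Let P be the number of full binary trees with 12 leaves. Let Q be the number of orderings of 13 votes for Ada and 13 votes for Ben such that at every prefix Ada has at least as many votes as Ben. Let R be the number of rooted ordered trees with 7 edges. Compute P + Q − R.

801257

Full binary trees with 12 leaves have 12−1 = 11 internal nodes, so there are C_11 of them. So P = C_11 = 58786.
Ballot sequences with n votes each where one side never trails are Dyck words, counted by C_n; here n = 13. So Q = C_13 = 742900.
A rooted plane tree with 7 edges has 8 nodes, and the count is C_7. So R = C_7 = 429.
P + Q − R = 58786 + 742900 − 429 = 801257.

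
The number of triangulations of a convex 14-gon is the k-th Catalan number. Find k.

12

A convex 14-gon is triangulated into 12 triangles, and the number of such triangulations is the Catalan number C_{14−2} = C_12.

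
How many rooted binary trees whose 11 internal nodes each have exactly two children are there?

58786

Full binary trees with n internal nodes are counted by C_n; here n = 11.
C_11 = C(22,11)/12 = 705432/12 = 58786.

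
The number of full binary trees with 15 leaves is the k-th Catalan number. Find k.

Full binary trees with 15 leaves have 15−1 = 14 internal nodes, so there are C_14 of them.

14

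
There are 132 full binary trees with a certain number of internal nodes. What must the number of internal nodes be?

6

Full binary trees with n internal nodes are counted by C_n, and C_6 = 132.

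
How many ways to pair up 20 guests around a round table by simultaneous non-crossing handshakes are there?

Non-crossing handshake pairings of 2n people are counted by C_n; 20 people gives n = 10.
C_10 = C_9 · 2(2·9+1)/(9+2) = 4862 · 38/11 = 16796.

16796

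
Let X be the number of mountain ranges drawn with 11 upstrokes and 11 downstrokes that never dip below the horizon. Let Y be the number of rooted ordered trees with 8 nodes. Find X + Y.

Paths of 11 up- and 11 down-steps that never dip below the axis are Dyck paths; their count is C_11. So X = C_11 = 58786.
Rooted ordered (plane) trees on m nodes have m−1 edges and are counted by C_{m−1}; m = 8 gives C_7. So Y = C_7 = 429.
X + Y = 58786 + 429 = 59215.

59215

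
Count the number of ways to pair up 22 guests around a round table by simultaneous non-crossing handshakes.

58786

Non-crossing handshake pairings of 2n people are counted by C_n; 22 people gives n = 11.
C_11 = C(22,11)/12 = 705432/12 = 58786.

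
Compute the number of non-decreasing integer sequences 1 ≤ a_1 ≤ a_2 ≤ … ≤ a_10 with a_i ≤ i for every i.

16796

Such sub-staircase sequences of length n are counted by C_n; here n = 10.
C_10 = C(20,10)/11 = 184756/11 = 16796.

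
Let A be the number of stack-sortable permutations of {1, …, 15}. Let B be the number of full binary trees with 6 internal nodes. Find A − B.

9694713

Stack-sortable permutations are exactly the 231-avoiding ones, counted by C_n; here n = 15. So A = C_15 = 9694845.
The number of full binary trees on 6 internal nodes is the Catalan number C_6. So B = C_6 = 132.
A − B = 9694845 − 132 = 9694713.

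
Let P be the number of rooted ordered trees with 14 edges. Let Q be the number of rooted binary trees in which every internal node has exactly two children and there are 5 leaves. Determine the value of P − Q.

Rooted ordered trees with n edges are counted by C_n; here n = 14. So P = C_14 = 2674440.
A full binary tree with L leaves has L−1 internal nodes and is counted by C_{L−1}; L = 5 gives C_4. So Q = C_4 = 14.
P − Q = 2674440 − 14 = 2674426.

2674426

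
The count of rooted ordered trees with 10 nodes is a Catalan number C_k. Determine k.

9

A rooted plane tree on 10 nodes has 9 edges, and such trees are counted by C_9.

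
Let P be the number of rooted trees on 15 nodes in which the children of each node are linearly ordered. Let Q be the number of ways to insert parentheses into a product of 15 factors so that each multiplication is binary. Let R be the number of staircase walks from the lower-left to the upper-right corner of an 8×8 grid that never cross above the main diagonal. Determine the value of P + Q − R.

5347450

Rooted ordered (plane) trees on m nodes have m−1 edges and are counted by C_{m−1}; m = 15 gives C_14. So P = C_14 = 2674440.
Parenthesizations of m factors correspond to full binary trees with m leaves, counted by C_{m−1}; m = 15 gives C_14. So Q = C_14 = 2674440.
Monotone paths in an n×n grid that stay weakly below the diagonal are counted by C_n; here n = 8. So R = C_8 = 1430.
P + Q − R = 2674440 + 2674440 − 1430 = 5347450.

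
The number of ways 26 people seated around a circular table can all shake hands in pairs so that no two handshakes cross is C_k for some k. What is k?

13

Non-crossing handshake pairings of 2n people are counted by C_n; 26 people gives n = 13.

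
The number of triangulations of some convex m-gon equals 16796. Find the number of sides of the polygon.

Triangulations of a convex m-gon are counted by C_{m−2}. The Catalan number equal to 16796 is C_10.
So m − 2 = 10, giving m = 12 sides.

12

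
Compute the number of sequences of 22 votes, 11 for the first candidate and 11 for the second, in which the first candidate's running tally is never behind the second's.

58786

Reading a vote for the leader as '(' and for the other as ')' turns such a sequence into a balanced string of 11 pairs, so the count is C_11.
C_11 = C(22,11)/12 = 705432/12 = 58786.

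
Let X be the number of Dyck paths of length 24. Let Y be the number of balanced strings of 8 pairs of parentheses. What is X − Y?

206582

Paths of 12 up- and 12 down-steps that never dip below the axis are Dyck paths; their count is C_12. So X = C_12 = 208012.
Balanced strings of n pairs of brackets are counted by C_n; here n = 8. So Y = C_8 = 1430.
X − Y = 208012 − 1430 = 206582.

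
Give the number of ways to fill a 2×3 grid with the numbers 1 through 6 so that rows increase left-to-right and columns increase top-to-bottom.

5

Standard Young tableaux of shape 2×n are counted by C_n; here n = 3.
C_3 = 5.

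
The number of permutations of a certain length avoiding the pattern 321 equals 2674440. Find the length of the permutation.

14

Permutations of [n] avoiding a fixed length-3 pattern are counted by C_n. Since C_14 = 2674440, the index is 14.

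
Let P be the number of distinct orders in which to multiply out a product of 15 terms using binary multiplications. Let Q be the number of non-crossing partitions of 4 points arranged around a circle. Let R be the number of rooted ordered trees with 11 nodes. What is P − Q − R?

Parenthesizations of m factors correspond to full binary trees with m leaves, counted by C_{m−1}; m = 15 gives C_14. So P = C_14 = 2674440.
The non-crossing partitions of [4] form a lattice of size C_4. So Q = C_4 = 14.
Rooted ordered (plane) trees on m nodes have m−1 edges and are counted by C_{m−1}; m = 11 gives C_10. So R = C_10 = 16796.
P − Q − R = 2674440 − 14 − 16796 = 2657630.

2657630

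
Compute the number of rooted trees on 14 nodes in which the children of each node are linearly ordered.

Rooted ordered (plane) trees on m nodes have m−1 edges and are counted by C_{m−1}; m = 14 gives C_13.
C_13 = C_12 · 2(2·12+1)/(12+2) = 208012 · 50/14 = 742900.

742900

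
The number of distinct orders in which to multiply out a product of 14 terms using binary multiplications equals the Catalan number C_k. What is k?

13

Ways to associate a product of 14 factors correspond to binary trees on 14 leaves, so the count is C_13.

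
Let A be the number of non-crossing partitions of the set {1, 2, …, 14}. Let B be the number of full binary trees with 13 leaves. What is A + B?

2882452

Non-crossing partitions of an n-element set are counted by C_n; here n = 14. So A = C_14 = 2674440.
Full binary trees with 13 leaves have 13−1 = 12 internal nodes, so there are C_12 of them. So B = C_12 = 208012.
A + B = 2674440 + 208012 = 2882452.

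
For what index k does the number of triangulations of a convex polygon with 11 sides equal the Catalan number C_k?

The number of triangulations of an 11-gon is the Catalan number C_9 (index = sides − 2).

9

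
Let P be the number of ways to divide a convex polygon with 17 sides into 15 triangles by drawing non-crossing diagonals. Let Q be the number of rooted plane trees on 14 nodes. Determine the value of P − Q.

The number of triangulations of a 17-gon is the Catalan number C_15 (index = sides − 2). So P = C_15 = 9694845.
Rooted ordered (plane) trees on m nodes have m−1 edges and are counted by C_{m−1}; m = 14 gives C_13. So Q = C_13 = 742900.
P − Q = 9694845 − 742900 = 8951945.

8951945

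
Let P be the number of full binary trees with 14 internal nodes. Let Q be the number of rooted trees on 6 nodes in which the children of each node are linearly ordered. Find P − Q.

Full binary trees with n internal nodes are counted by C_n; here n = 14. So P = C_14 = 2674440.
Rooted ordered (plane) trees on m nodes have m−1 edges and are counted by C_{m−1}; m = 6 gives C_5. So Q = C_5 = 42.
P − Q = 2674440 − 42 = 2674398.

2674398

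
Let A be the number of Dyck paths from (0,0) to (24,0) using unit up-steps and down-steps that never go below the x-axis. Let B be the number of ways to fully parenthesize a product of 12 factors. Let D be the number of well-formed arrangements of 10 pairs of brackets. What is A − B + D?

A Dyck path with 12 up-steps and 12 down-steps has semilength 12, so there are C_12 of them. So A = C_12 = 208012.
Parenthesizations of m factors correspond to full binary trees with m leaves, counted by C_{m−1}; m = 12 gives C_11. So B = C_11 = 58786.
A balanced arrangement of 10 bracket pairs is a Dyck word of semilength 10, so the count is C_10. So D = C_10 = 16796.
A − B + D = 208012 − 58786 + 16796 = 166022.

166022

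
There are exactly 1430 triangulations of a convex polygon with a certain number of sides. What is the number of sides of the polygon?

Triangulations of a convex m-gon are counted by C_{m−2}; 1430 = C_8.
So m − 2 = 8, giving m = 10 sides.

10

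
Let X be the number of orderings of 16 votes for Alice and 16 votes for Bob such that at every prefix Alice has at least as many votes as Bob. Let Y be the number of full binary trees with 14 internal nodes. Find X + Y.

38032110

Ballot sequences with n votes each where one side never trails are Dyck words, counted by C_n; here n = 16. So X = C_16 = 35357670.
The number of full binary trees on 14 internal nodes is the Catalan number C_14. So Y = C_14 = 2674440.
X + Y = 35357670 + 2674440 = 38032110.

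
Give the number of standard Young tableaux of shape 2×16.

Standard Young tableaux of shape 2×n are counted by C_n; here n = 16.
C_16 = C(32,16)/17 = 601080390/17 = 35357670.

35357670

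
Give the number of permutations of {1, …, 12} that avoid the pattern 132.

For any fixed pattern of length 3, the pattern-avoiding permutations of [12] number C_12.
C_12 = 208012.

208012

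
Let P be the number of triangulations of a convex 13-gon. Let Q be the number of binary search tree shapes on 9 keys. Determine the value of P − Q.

The number of triangulations of a 13-gon is the Catalan number C_11 (index = sides − 2). So P = C_11 = 58786.
Binary trees (left/right distinguished) on n nodes are counted by C_n; here n = 9. So Q = C_9 = 4862.
P − Q = 58786 − 4862 = 53924.

53924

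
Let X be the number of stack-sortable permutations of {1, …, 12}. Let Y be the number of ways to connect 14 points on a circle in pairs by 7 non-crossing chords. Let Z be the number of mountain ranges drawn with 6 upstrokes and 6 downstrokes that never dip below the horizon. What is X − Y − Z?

Stack-sortable permutations are exactly the 231-avoiding ones, counted by C_n; here n = 12. So X = C_12 = 208012.
Pairing 14 circle points by 7 non-crossing chords gives C_7 matchings. So Y = C_7 = 429.
A Dyck path with 6 up-steps and 6 down-steps has semilength 6, so there are C_6 of them. So Z = C_6 = 132.
X − Y − Z = 208012 − 429 − 132 = 207451.

207451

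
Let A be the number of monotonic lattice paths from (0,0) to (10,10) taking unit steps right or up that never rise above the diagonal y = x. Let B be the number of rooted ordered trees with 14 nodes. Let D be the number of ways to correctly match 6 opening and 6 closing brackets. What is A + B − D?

759564

Monotone paths in an n×n grid that stay weakly below the diagonal are counted by C_n; here n = 10. So A = C_10 = 16796.
A rooted plane tree on 14 nodes has 13 edges, and such trees are counted by C_13. So B = C_13 = 742900.
A balanced arrangement of 6 bracket pairs is a Dyck word of semilength 6, so the count is C_6. So D = C_6 = 132.
A + B − D = 16796 + 742900 − 132 = 759564.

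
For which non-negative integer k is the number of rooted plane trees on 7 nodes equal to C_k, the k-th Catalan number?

6

Rooted ordered (plane) trees on m nodes have m−1 edges and are counted by C_{m−1}; m = 7 gives C_6.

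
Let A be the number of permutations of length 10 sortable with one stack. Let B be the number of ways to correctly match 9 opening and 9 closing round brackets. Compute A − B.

11934

By Knuth's characterisation, the stack-sortable permutations of length 10 are the 231-avoiders, numbering C_10. So A = C_10 = 16796.
Balanced strings of n pairs of brackets are counted by C_n; here n = 9. So B = C_9 = 4862.
A − B = 16796 − 4862 = 11934.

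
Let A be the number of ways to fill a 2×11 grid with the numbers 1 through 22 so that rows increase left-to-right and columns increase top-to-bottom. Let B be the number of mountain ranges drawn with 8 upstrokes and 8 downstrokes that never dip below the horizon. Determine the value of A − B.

57356

By the hook-length formula (or a Dyck-path bijection), SYT of shape 2×11 number C_11. So A = C_11 = 58786.
Dyck paths of semilength n (length 2n) are counted by C_n; here n = 8. So B = C_8 = 1430.
A − B = 58786 − 1430 = 57356.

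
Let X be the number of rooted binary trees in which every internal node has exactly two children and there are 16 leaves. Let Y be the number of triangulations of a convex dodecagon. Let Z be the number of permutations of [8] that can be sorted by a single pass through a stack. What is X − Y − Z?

Full binary trees with 16 leaves have 16−1 = 15 internal nodes, so there are C_15 of them. So X = C_15 = 9694845.
The number of triangulations of a 12-gon is the Catalan number C_10 (index = sides − 2). So Y = C_10 = 16796.
By Knuth's characterisation, the stack-sortable permutations of length 8 are the 231-avoiders, numbering C_8. So Z = C_8 = 1430.
X − Y − Z = 9694845 − 16796 − 1430 = 9676619.

9676619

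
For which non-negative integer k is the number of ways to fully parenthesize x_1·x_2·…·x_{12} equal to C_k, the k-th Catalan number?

11

Ways to associate a product of 12 factors correspond to binary trees on 12 leaves, so the count is C_11.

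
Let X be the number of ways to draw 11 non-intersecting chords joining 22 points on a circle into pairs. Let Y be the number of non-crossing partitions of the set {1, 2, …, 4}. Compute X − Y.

Non-crossing perfect matchings of 2n points on a circle are counted by C_n; with 22 points, n = 11. So X = C_11 = 58786.
Non-crossing partitions of an n-element set are counted by C_n; here n = 4. So Y = C_4 = 14.
X − Y = 58786 − 14 = 58772.

58772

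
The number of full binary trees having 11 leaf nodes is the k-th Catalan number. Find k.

A full binary tree with L leaves has L−1 internal nodes and is counted by C_{L−1}; L = 11 gives C_10.

10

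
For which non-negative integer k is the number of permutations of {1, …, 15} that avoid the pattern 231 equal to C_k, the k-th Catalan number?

For any fixed pattern of length 3, the pattern-avoiding permutations of [15] number C_15.

15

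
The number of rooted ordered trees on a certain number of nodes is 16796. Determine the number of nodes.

Rooted ordered trees on m nodes are counted by C_{m−1}; 16796 = C_10.
So the index is 10, and the number of nodes is 10 + 1 = 11.

11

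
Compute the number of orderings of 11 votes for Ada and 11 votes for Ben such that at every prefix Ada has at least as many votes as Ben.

58786

Ballot sequences with n votes each where one side never trails are Dyck words, counted by C_n; here n = 11.
C_11 = 58786.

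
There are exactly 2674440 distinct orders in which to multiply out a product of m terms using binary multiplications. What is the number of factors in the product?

Parenthesizations of m factors are counted by C_{m−1}. Since C_14 = 2674440, the index is 14.
So the index is 14, and the number of factors is 14 + 1 = 15.

15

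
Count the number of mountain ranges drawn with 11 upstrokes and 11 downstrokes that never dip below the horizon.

58786

Paths of 11 up- and 11 down-steps that never dip below the axis are Dyck paths; their count is C_11.
C_11 = 58786.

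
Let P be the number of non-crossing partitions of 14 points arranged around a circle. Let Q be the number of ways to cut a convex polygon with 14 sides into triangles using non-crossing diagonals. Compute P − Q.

2466428

Non-crossing partitions of an n-element set are counted by C_n; here n = 14. So P = C_14 = 2674440.
Triangulations of a convex m-gon are counted by C_{m−2}; with m = 14 this is C_12. So Q = C_12 = 208012.
P − Q = 2674440 − 208012 = 2466428.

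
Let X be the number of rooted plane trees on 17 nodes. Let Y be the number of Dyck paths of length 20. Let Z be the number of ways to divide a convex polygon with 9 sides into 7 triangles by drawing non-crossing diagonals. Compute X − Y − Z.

35340445

Rooted ordered (plane) trees on m nodes have m−1 edges and are counted by C_{m−1}; m = 17 gives C_16. So X = C_16 = 35357670.
A Dyck path with 10 up-steps and 10 down-steps has semilength 10, so there are C_10 of them. So Y = C_10 = 16796.
The number of triangulations of a 9-gon is the Catalan number C_7 (index = sides − 2). So Z = C_7 = 429.
X − Y − Z = 35357670 − 16796 − 429 = 35340445.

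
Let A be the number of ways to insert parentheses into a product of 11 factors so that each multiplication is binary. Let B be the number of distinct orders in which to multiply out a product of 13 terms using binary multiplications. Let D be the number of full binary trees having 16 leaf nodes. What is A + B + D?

Ways to associate a product of 11 factors correspond to binary trees on 11 leaves, so the count is C_10. So A = C_10 = 16796.
Parenthesizations of m factors correspond to full binary trees with m leaves, counted by C_{m−1}; m = 13 gives C_12. So B = C_12 = 208012.
Full binary trees with 16 leaves have 16−1 = 15 internal nodes, so there are C_15 of them. So D = C_15 = 9694845.
A + B + D = 16796 + 208012 + 9694845 = 9919653.

9919653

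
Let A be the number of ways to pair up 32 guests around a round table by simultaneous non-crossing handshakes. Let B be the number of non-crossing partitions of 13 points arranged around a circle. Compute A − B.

Non-crossing handshake pairings of 2n people are counted by C_n; 32 people gives n = 16. So A = C_16 = 35357670.
The non-crossing partitions of [13] form a lattice of size C_13. So B = C_13 = 742900.
A − B = 35357670 − 742900 = 34614770.

34614770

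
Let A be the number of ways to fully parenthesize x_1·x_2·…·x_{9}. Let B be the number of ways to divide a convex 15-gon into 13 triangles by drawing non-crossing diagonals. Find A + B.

Parenthesizations of m factors correspond to full binary trees with m leaves, counted by C_{m−1}; m = 9 gives C_8. So A = C_8 = 1430.
The number of triangulations of a 15-gon is the Catalan number C_13 (index = sides − 2). So B = C_13 = 742900.
A + B = 1430 + 742900 = 744330.

744330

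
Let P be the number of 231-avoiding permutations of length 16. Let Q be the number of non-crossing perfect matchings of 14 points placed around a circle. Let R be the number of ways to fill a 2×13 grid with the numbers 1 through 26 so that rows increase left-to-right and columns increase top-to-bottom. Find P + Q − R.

34615199

For any fixed pattern of length 3, the pattern-avoiding permutations of [16] number C_16. So P = C_16 = 35357670.
Non-crossing perfect matchings of 2n points on a circle are counted by C_n; with 14 points, n = 7. So Q = C_7 = 429.
Standard Young tableaux of shape 2×n are counted by C_n; here n = 13. So R = C_13 = 742900.
P + Q − R = 35357670 + 429 − 742900 = 34615199.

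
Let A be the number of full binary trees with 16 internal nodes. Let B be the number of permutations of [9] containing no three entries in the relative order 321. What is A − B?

35352808

Full binary trees with n internal nodes are counted by C_n; here n = 16. So A = C_16 = 35357670.
Permutations of [n] avoiding any single length-3 pattern are counted by C_n; here n = 9. So B = C_9 = 4862.
A − B = 35357670 − 4862 = 35352808.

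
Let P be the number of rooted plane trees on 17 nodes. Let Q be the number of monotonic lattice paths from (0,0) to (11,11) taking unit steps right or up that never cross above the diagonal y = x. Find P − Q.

Rooted ordered (plane) trees on m nodes have m−1 edges and are counted by C_{m−1}; m = 17 gives C_16. So P = C_16 = 35357670.
Monotone paths in an n×n grid that stay weakly below the diagonal are counted by C_n; here n = 11. So Q = C_11 = 58786.
P − Q = 35357670 − 58786 = 35298884.

35298884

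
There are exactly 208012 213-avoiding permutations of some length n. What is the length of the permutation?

12

Permutations of [n] avoiding a fixed length-3 pattern are counted by C_n, and C_12 = 208012.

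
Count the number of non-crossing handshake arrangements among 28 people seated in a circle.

2674440

Non-crossing handshake pairings of 2n people are counted by C_n; 28 people gives n = 14.
C_14 = C_13 · 2(2·13+1)/(13+2) = 742900 · 54/15 = 2674440.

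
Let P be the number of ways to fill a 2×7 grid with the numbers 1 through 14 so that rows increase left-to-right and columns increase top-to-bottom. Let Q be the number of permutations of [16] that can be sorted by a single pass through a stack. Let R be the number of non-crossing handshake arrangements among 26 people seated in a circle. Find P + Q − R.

34615199

Standard Young tableaux of shape 2×n are counted by C_n; here n = 7. So P = C_7 = 429.
Stack-sortable permutations are exactly the 231-avoiding ones, counted by C_n; here n = 16. So Q = C_16 = 35357670.
Non-crossing handshake pairings of 2n people are counted by C_n; 26 people gives n = 13. So R = C_13 = 742900.
P + Q − R = 429 + 35357670 − 742900 = 34615199.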